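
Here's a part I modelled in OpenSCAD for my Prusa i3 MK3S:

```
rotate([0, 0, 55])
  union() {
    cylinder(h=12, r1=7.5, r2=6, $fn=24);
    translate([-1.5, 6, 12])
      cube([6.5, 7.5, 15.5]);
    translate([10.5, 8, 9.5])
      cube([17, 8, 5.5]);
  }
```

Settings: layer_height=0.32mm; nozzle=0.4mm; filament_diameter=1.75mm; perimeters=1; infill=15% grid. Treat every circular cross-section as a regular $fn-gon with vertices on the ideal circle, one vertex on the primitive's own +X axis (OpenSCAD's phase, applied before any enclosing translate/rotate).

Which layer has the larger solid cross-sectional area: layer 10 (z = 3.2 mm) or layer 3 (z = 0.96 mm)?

layer 3 (z = 0.96 mm)

Layer 10 (z = 3.2): the cone (r1=7.5→r2=6) has section circumradius 7.100 here — a regular 24-gon (area = (24/2)·7.100²·sin(360°/24) = 156.56 mm²); the cube at (-1.5, 6) does not reach this height (z outside [12, 27.5]); the cube at (10.5, 8) is not intersected at this z (z outside [9.5, 15]); Taking the union: only the cone is present, so the union is just that shape — area = 156.56 mm²; (whole slice rotated 55° about Z — lengths, areas and connectivity unchanged). So its area = 156.56 mm². Layer 3 (z = 0.96): the cone contributes a regular 24-gon of circumradius 7.380 (interpolated between r1=7.5 and r2=6 at t=0.080) (area = (24/2)·7.380²·sin(360°/24) = 169.16 mm²); the cube at (-1.5, 6) is absent (z outside [12, 27.5]); the cube at (10.5, 8) does not reach this height (z outside [9.5, 15]); Taking the union: only the cone is present, so the union is just that shape — area = 169.16 mm²; (whole slice rotated 55° about Z — lengths, areas and connectivity unchanged). So its area = 169.16 mm². Layer 3 is larger (169.16 vs 156.56 mm²).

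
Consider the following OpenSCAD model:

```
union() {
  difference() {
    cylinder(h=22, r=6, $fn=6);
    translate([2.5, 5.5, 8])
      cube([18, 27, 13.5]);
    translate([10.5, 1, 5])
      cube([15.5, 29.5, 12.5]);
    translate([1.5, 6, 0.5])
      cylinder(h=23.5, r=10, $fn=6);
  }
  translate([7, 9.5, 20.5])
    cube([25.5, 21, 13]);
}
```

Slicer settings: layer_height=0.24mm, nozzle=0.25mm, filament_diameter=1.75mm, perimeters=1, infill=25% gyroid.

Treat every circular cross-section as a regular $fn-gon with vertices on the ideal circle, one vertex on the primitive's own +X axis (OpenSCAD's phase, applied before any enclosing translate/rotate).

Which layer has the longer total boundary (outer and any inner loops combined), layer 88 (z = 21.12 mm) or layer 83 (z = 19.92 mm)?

Layer 88 (z = 21.12): the r=6 cylinder gives a regular 6-gon of circumradius 6 (constant along its height) (perimeter = 2·6·6.000·sin(180°/6) = 36.00 mm); the cube at (2.5, 5.5) (footprint 18×27) is included at this height (perimeter 90.00 mm); the cube at (10.5, 1) does not reach this height (z outside [5, 17.5]); the r=10 cylinder at (1.5, 6) gives a regular 6-gon of circumradius 10 (constant along its height) (perimeter = 2·6·10.000·sin(180°/6) = 60.00 mm); Subtracting the remaining from the first: starting from the r=6 cylinder, the 18×27 cube at (2.5, 5.5) misses the remaining region (no effect); the r=10 cylinder at (1.5, 6) partially overlaps it — only the 71.64 mm² overlap (of its 259.81 mm²) is removed, clipping the outline — boundary = 27.89 mm; the 25.5×21 cube at (7, 9.5) contributes its full rectangle (perimeter 93.00 mm); Merging all regions: the 2 present regions are separate (no shared area or edge), so areas and boundary lengths simply add and each stays a separate island — boundary = 120.89 mm. So its perimeter = 120.89 mm. Layer 83 (z = 19.92): the r=6 cylinder gives a regular 6-gon of circumradius 6 (constant along its height) (perimeter = 2·6·6.000·sin(180°/6) = 36.00 mm); the cube at (2.5, 5.5) is present — its section is the full 18×27 rectangle (perimeter 90.00 mm); the cube at (10.5, 1) is not intersected at this z (z outside [5, 17.5]); the cylinder at (1.5, 6): section is a regular 6-gon, circumradius r=10 (perimeter = 2·6·10.000·sin(180°/6) = 60.00 mm); After the difference (first − rest): starting from the r=6 cylinder, the 18×27 cube at (2.5, 5.5) misses the remaining region (no effect); the r=10 cylinder at (1.5, 6) partially overlaps it — only the 71.64 mm² overlap (of its 259.81 mm²) is removed, clipping the outline — boundary = 27.89 mm; the cube at (7, 9.5) is not intersected at this z (z outside [20.5, 33.5]); Merging all regions: only the result so far is present, so the union is just that shape — boundary = 27.89 mm. So its perimeter = 27.89 mm. Layer 88 is larger (120.89 vs 27.89 mm).

layer 88 (z = 21.12 mm)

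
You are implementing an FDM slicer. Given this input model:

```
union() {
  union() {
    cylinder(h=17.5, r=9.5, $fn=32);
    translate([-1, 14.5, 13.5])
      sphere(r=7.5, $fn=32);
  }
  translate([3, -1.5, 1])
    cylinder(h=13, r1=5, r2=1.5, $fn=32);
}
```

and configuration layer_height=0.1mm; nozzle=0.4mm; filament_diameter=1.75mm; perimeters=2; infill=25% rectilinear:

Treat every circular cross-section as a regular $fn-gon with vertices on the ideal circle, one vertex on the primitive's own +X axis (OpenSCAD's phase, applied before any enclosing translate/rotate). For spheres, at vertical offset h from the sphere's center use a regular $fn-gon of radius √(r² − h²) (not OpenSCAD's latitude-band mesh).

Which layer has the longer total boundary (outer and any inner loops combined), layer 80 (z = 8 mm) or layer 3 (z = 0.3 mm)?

Layer 80 (z = 8): the r=9.5 cylinder contributes a regular 32-gon of circumradius 9.5 (perimeter = 2·32·9.500·sin(180°/32) = 59.59 mm); the r=7.5 sphere at (-1, 14.5) contributes a regular 32-gon of circumradius √(7.5²−5.5²) = 5.099 (perimeter = 2·32·5.099·sin(180°/32) = 31.99 mm); Merging all regions: the regions partially overlap (shared area 0.00 mm²), so the edge portions inside another operand are dropped and the merged outline is re-measured after clipping — boundary = 89.57 mm; the cone at (3, -1.5) contributes a regular 32-gon of circumradius 3.115 (interpolated between r1=5 and r2=1.5 at t=0.538) (perimeter = 2·32·3.115·sin(180°/32) = 19.54 mm); Combining (union): the cone at (3, -1.5) lies entirely inside that combined region, so the union is just that combined region — boundary = 89.57 mm. So its perimeter = 89.57 mm. Layer 3 (z = 0.3): the r=9.5 cylinder contributes a regular 32-gon of circumradius 9.5 (perimeter = 2·32·9.500·sin(180°/32) = 59.59 mm); the sphere at (-1, 14.5) does not reach this height (|z−center|=13.200 > r=7.5); Combining (union): only the r=9.5 cylinder is present, so the union is just that shape — boundary = 59.59 mm; the cone at (3, -1.5) does not reach this height (z outside [1, 14]); Taking the union: only the result so far is present, so the union is just that shape — boundary = 59.59 mm. So its perimeter = 59.59 mm. Layer 80 is larger (89.57 vs 59.59 mm).

layer 80 (z = 8 mm)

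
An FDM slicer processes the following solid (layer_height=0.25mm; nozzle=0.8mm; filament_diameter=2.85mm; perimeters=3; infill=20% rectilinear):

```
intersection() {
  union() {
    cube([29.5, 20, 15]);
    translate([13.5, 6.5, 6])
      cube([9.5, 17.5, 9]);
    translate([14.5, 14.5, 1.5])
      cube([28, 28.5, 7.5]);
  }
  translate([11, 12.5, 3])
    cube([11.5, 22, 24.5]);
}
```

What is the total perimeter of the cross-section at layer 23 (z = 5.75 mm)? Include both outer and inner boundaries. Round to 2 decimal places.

At z = 5.75 mm: the cube is present — its section is the full 29.5×20 rectangle (perimeter 99.00 mm); the cube at (13.5, 6.5) is absent (z outside [6, 15]); the cube at (14.5, 14.5) is present — its section is the full 28×28.5 rectangle (perimeter 113.00 mm); Merging all regions: the regions partially overlap (shared area 82.50 mm²), so the edge portions inside another operand are dropped and the merged outline is re-measured after clipping — boundary = 171.00 mm; the cube at (11, 12.5) (footprint 11.5×22) is included at this height (perimeter 67.00 mm); Taking the intersection: the 11.5×22 cube at (11, 12.5) partially overlaps that combined region; clipping to the common part keeps 202.25 mm² — boundary = 67.00 mm. Overall, the cross-section is a single solid region. Total boundary length (outer) = 67.00 mm.

67.00 mm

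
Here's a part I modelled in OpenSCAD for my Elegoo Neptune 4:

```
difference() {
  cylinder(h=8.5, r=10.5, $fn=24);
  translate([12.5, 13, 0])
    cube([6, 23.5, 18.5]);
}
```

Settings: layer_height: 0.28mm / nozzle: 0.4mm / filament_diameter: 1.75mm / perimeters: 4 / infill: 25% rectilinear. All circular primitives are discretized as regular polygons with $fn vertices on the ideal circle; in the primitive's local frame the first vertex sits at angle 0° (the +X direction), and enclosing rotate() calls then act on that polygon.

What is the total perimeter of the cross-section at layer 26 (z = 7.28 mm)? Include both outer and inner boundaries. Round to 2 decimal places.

65.79 mm

At z = 7.28 mm: the r=10.5 cylinder gives a regular 24-gon of circumradius 10.5 (constant along its height) (perimeter = 2·24·10.500·sin(180°/24) = 65.79 mm); the cube at (12.5, 13) (footprint 6×23.5) is included at this height (perimeter 59.00 mm); Subtracting the remaining from the first: starting from the r=10.5 cylinder, the 6×23.5 cube at (12.5, 13) misses the remaining region (no effect) — boundary = 65.79 mm. Overall, the cross-section is a single solid region. Total boundary length (outer) = 65.79 mm.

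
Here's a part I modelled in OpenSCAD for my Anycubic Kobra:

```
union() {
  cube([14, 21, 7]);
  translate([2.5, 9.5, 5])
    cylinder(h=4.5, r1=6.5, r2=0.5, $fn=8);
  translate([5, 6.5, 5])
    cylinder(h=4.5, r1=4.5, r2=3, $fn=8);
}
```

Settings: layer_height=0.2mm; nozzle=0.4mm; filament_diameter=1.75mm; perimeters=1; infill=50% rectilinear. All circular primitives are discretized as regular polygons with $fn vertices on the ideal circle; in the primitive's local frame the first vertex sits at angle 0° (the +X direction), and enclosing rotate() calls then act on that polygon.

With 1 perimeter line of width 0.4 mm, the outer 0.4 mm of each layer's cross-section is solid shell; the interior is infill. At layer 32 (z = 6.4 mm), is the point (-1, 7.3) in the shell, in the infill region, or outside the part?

shell

At z = 6.4 mm: the cube is present — its section is the full 14×21 rectangle; the cone at (2.5, 9.5) (r1=6.5→r2=0.5) has section circumradius 4.633 here — a regular 8-gon; the cone at (5, 6.5): at t=0.311 of its height the radius interpolates to r₁+(r₂−r₁)t = 4.033, giving a regular 8-gon of that circumradius; Taking the union: the regions partially overlap (shared area 96.95 mm²), so overlapping operands fuse into one piece — 1 connected region. Overall, the cross-section is a single solid region. The nearest boundary edge runs (-0.78, 6.22)→(-2.13, 9.50); distance from the point to it = 0.21 mm. The point is inside the cross-section, 0.21 mm from the nearest boundary — within the 0.4 mm shell band (1 × 0.4).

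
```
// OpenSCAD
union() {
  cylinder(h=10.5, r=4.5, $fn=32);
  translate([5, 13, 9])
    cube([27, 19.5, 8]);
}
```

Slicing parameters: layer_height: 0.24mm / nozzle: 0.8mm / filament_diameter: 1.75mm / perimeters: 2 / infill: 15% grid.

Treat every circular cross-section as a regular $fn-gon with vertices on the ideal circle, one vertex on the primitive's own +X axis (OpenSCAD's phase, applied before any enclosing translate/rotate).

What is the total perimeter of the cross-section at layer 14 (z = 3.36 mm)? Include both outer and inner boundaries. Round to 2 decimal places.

28.23 mm

At z = 3.36 mm: the r=4.5 cylinder contributes a regular 32-gon of circumradius 4.5 (perimeter = 2·32·4.500·sin(180°/32) = 28.23 mm); the cube at (5, 13) is not intersected at this z (z outside [9, 17]); Merging all regions: only the r=4.5 cylinder is present, so the union is just that shape — boundary = 28.23 mm. Overall, the cross-section is a single solid region. Total boundary length (outer) = 28.23 mm.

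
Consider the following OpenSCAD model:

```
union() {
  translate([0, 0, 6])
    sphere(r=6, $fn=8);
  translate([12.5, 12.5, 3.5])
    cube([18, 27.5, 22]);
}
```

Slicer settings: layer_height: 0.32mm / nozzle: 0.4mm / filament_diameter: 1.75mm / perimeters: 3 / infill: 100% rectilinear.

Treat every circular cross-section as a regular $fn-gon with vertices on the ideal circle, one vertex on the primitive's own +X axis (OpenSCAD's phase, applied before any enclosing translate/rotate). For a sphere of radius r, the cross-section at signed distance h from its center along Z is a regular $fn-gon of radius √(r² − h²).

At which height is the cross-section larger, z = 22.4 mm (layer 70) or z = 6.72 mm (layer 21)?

layer 21 (z = 6.72 mm)

Layer 70 (z = 22.4): the sphere is absent (|z−center|=16.400 > r=6); the 18×27.5 cube at (12.5, 12.5) contributes its full rectangle (area 495.00 mm²); Merging all regions: only the 18×27.5 cube at (12.5, 12.5) is present, so the union is just that shape — area = 495.00 mm². So its area = 495.00 mm². Layer 21 (z = 6.72): the r=6 sphere contributes a regular 8-gon of circumradius √(6²−0.72²) = 5.957 (area = (8/2)·5.957²·sin(360°/8) = 100.36 mm²); the cube at (12.5, 12.5) (footprint 18×27.5) is included at this height (area 495.00 mm²); Taking the union: the 2 present regions are separate (no shared area or edge), so areas and boundary lengths simply add and each stays a separate island — area = 595.36 mm². So its area = 595.36 mm². Layer 21 is larger (595.36 vs 495.00 mm²).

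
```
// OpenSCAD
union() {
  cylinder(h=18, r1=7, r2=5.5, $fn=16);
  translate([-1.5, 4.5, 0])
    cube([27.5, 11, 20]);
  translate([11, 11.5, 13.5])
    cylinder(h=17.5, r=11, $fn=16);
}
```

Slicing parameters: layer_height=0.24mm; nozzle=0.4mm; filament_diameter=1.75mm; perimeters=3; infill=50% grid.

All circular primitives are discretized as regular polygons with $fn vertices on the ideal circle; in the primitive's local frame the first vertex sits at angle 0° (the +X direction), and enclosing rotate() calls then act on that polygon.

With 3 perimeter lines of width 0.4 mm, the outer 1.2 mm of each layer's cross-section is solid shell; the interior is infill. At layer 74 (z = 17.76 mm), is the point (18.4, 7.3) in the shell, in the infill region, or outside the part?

infill

At z = 17.76 mm: the cone contributes a regular 16-gon of circumradius 5.520 (interpolated between r1=7 and r2=5.5 at t=0.987); the cube at (-1.5, 4.5) is present — its section is the full 27.5×11 rectangle; the cylinder at (11, 11.5): section is a regular 16-gon, circumradius r=11; Taking the union: the regions partially overlap (shared area 229.57 mm²), so overlapping operands fuse into one piece — 1 connected region. Overall, the cross-section is a single solid region. The nearest boundary edge runs (26.00, 4.50)→(19.30, 4.50); distance from the point to it = 2.94 mm. The point is inside the cross-section and 2.94 mm from the nearest boundary — more than the 1.2 mm shell width (3 × 0.4), so it's in the infill interior.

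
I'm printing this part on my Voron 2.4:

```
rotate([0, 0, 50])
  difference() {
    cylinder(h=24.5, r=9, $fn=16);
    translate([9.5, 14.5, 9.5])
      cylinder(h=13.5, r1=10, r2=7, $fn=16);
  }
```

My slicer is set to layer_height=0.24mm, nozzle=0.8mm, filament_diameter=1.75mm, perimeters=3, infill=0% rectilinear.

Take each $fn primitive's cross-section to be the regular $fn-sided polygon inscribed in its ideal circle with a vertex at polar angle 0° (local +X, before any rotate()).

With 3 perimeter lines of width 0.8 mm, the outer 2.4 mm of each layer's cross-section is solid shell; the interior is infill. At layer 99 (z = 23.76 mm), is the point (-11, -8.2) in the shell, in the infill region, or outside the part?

outside

At z = 23.76 mm: the r=9 cylinder gives a regular 16-gon of circumradius 9 (constant along its height); the cone at (9.5, 14.5) does not reach this height (z outside [9.5, 23]); After the difference (first − rest): none of the subtracted shapes is present at this height, so the r=9 cylinder is unchanged — 1 connected region; (whole slice rotated 50° about Z — lengths, areas and connectivity unchanged). Overall, the cross-section is a single solid region. Undo the 50° rotation: the query point maps to (-13.352, 3.156) in the un-rotated model frame. The nearest boundary edge runs (-8.31, 3.44)→(-9.00, 0.00); distance from the point to it = 4.88 mm. The point is not inside any of the regions above, so it lies outside the cross-section (4.88 mm from the nearest boundary).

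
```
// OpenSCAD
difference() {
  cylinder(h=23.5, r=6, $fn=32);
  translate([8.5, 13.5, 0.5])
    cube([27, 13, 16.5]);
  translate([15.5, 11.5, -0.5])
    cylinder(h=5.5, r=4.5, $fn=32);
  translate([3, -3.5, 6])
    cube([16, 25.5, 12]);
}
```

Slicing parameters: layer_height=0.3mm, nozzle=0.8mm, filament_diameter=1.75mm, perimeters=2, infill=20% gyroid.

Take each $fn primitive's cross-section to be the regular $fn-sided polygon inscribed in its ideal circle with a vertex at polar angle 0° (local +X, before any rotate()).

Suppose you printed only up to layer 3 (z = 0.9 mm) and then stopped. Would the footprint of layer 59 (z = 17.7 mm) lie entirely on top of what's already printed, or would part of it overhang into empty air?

Compare the two slices. At z = 0.9: the cylinder: section is a regular 32-gon, circumradius r=6 (area = (32/2)·6.000²·sin(360°/32) = 112.37 mm²); the 27×13 cube at (8.5, 13.5) contributes its full rectangle (area 351.00 mm²); the r=4.5 cylinder at (15.5, 11.5) contributes a regular 32-gon of circumradius 4.5 (area = (32/2)·4.500²·sin(360°/32) = 63.21 mm²); the cube at (3, -3.5) is absent (z outside [6, 18]); After the difference (first − rest): starting from the r=6 cylinder (112.37 mm²), the 27×13 cube at (8.5, 13.5) misses the remaining region (no effect); the r=4.5 cylinder at (15.5, 11.5) misses the remaining region (no effect) — area = 112.37 mm². At z = 17.7: the cylinder: section is a regular 32-gon, circumradius r=6 (area = (32/2)·6.000²·sin(360°/32) = 112.37 mm²); the cube at (8.5, 13.5) is absent (z outside [0.5, 17]); the cylinder at (15.5, 11.5) does not reach this height (z outside [-0.5, 5]); the cube at (3, -3.5) is present — its section is the full 16×25.5 rectangle (area 408.00 mm²); After the difference (first − rest): starting from the r=6 cylinder (112.37 mm²), the 16×25.5 cube at (3, -3.5) partially overlaps it — only the 20.11 mm² overlap (of its 408.00 mm²) is removed, clipping the outline — area = 92.27 mm². Checking containment: the cross-section at z = 17.7 is a subset of the cross-section at z = 0.9.

entirely on top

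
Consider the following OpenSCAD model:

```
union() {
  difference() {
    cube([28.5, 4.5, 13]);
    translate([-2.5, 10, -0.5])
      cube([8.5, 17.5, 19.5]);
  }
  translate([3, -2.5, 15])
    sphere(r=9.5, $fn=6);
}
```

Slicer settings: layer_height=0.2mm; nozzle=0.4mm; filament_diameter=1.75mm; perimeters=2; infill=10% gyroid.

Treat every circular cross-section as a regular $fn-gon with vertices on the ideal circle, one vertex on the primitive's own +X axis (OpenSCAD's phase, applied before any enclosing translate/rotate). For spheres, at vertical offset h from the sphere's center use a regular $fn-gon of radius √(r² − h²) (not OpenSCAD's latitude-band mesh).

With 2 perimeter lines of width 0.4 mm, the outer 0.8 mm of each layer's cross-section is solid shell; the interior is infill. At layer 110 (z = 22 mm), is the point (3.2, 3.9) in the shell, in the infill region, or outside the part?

At z = 22 mm: the cube is absent (z outside [0, 13]); the cube at (-2.5, 10) is absent (z outside [-0.5, 19]); Subtracting the remaining from the first: the first operand is absent here, so nothing remains; the sphere at (3, -2.5): section is a regular 6-gon, circumradius = √(r²−h²) = √(9.5²−7²) = 6.423; Combining (union): only the r=9.5 sphere at (3, -2.5) is present, so the union is just that shape — 1 connected region. Overall, the cross-section is a single solid region. The nearest boundary edge runs (6.21, 3.06)→(-0.21, 3.06); distance from the point to it = 0.84 mm. The point is not inside any of the regions above, so it lies outside the cross-section (0.84 mm from the nearest boundary).

outside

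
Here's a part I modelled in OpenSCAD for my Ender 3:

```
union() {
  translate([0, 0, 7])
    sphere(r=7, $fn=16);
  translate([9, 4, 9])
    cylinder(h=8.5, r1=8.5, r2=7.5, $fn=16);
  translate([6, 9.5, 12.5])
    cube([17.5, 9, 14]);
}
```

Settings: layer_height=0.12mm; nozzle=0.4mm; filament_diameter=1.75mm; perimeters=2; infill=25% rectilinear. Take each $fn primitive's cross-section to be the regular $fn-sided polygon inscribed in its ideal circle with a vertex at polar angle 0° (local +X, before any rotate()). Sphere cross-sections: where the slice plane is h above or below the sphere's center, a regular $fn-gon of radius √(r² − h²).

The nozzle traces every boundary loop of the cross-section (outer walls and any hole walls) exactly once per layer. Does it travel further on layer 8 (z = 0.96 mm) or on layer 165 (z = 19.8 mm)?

layer 165 (z = 19.8 mm)

Layer 8 (z = 0.96): the r=7 sphere contributes a regular 16-gon of circumradius √(7²−6.04²) = 3.538 (perimeter = 2·16·3.538·sin(180°/16) = 22.09 mm); the cone at (9, 4) is absent (z outside [9, 17.5]); the cube at (6, 9.5) is not intersected at this z (z outside [12.5, 26.5]); Combining (union): only the r=7 sphere is present, so the union is just that shape — boundary = 22.09 mm. So its perimeter = 22.09 mm. Layer 165 (z = 19.8): the sphere is absent (|z−center|=12.800 > r=7); the cone at (9, 4) is not intersected at this z (z outside [9, 17.5]); the cube at (6, 9.5) (footprint 17.5×9) is included at this height (perimeter 53.00 mm); Taking the union: only the 17.5×9 cube at (6, 9.5) is present, so the union is just that shape — boundary = 53.00 mm. So its perimeter = 53.00 mm. Layer 165 is larger (53.00 vs 22.09 mm).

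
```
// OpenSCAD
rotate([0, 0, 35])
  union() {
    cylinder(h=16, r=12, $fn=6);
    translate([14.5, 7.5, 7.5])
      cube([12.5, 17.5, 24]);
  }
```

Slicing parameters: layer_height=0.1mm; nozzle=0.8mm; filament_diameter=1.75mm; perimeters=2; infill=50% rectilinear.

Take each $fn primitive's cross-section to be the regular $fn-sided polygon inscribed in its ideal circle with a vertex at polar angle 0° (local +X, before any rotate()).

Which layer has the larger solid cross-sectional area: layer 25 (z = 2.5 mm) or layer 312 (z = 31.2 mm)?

layer 25 (z = 2.5 mm)

Layer 25 (z = 2.5): the cylinder: section is a regular 6-gon, circumradius r=12 (area = (6/2)·12.000²·sin(360°/6) = 374.12 mm²); the cube at (14.5, 7.5) does not reach this height (z outside [7.5, 31.5]); Taking the union: only the r=12 cylinder is present, so the union is just that shape — area = 374.12 mm²; (rotated 35° about Z; rotation is an isometry so areas/perimeters/island counts are preserved). So its area = 374.12 mm². Layer 312 (z = 31.2): the cylinder is absent (z outside [0, 16]); the cube at (14.5, 7.5) (footprint 12.5×17.5) is included at this height (area 218.75 mm²); Combining (union): only the 12.5×17.5 cube at (14.5, 7.5) is present, so the union is just that shape — area = 218.75 mm²; (rotated 35° about Z; rotation is an isometry so areas/perimeters/island counts are preserved). So its area = 218.75 mm². Layer 25 is larger (374.12 vs 218.75 mm²).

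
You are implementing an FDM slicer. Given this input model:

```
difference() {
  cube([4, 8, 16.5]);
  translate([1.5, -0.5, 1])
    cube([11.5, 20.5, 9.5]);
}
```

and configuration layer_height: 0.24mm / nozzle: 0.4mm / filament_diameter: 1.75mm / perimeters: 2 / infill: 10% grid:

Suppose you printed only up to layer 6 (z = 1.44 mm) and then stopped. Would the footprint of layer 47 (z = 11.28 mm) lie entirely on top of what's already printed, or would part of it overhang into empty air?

Compare the two slices. At z = 1.44: the cube (footprint 4×8) is included at this height (area 32.00 mm²); the 11.5×20.5 cube at (1.5, -0.5) contributes its full rectangle (area 235.75 mm²); Taking the first minus the rest: starting from the 4×8 cube (32.00 mm²), the 11.5×20.5 cube at (1.5, -0.5) partially overlaps it — only the 20.00 mm² overlap (of its 235.75 mm²) is removed, clipping the outline — area = 12.00 mm². At z = 11.28: the 4×8 cube contributes its full rectangle (area 32.00 mm²); the cube at (1.5, -0.5) does not reach this height (z outside [1, 10.5]); After the difference (first − rest): none of the subtracted shapes is present at this height, so the 4×8 cube is unchanged — area = 32.00 mm². Checking containment: at z = 11.28 the cross-section extends beyond the z = 1.44 cross-section by about 20.00 mm².

part overhangs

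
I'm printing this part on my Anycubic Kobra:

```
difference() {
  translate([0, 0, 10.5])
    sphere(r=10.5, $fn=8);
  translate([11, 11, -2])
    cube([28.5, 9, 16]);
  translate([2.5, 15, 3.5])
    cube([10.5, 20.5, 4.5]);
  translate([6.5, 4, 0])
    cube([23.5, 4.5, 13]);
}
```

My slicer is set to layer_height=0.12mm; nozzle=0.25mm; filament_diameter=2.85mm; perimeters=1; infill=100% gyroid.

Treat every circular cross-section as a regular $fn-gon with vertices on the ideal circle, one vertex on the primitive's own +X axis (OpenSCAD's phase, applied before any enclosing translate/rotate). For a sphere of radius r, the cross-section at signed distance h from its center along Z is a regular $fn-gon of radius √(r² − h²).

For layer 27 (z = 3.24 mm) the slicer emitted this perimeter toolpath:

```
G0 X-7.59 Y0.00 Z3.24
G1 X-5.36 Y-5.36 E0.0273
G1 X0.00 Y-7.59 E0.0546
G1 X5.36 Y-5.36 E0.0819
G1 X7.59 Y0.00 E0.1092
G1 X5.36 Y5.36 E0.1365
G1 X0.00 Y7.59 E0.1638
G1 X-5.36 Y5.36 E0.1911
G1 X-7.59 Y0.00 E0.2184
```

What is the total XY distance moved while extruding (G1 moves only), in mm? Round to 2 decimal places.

46.44 mm

Sum the Euclidean lengths of each G1 segment: total = 46.44 mm.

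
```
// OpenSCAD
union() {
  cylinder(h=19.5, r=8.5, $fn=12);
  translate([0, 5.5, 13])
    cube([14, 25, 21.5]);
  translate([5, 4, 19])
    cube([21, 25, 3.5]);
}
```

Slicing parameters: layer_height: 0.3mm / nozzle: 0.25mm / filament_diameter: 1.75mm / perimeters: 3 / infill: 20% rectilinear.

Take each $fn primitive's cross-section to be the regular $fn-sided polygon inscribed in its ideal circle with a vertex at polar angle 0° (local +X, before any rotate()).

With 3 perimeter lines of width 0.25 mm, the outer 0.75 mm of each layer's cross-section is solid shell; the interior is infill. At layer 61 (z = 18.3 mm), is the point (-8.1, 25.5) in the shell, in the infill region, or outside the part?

outside

At z = 18.3 mm: the r=8.5 cylinder contributes a regular 12-gon of circumradius 8.5; the cube at (0, 5.5) is present — its section is the full 14×25 rectangle; the cube at (5, 4) does not reach this height (z outside [19, 22.5]); Merging all regions: the regions partially overlap (shared area 12.06 mm²), so overlapping operands fuse into one piece — 1 connected region. Overall, the cross-section is a single solid region. The nearest boundary edge runs (0.00, 8.50)→(0.00, 30.50); distance from the point to it = 8.10 mm. The point is not inside any of the regions above, so it lies outside the cross-section (8.10 mm from the nearest boundary).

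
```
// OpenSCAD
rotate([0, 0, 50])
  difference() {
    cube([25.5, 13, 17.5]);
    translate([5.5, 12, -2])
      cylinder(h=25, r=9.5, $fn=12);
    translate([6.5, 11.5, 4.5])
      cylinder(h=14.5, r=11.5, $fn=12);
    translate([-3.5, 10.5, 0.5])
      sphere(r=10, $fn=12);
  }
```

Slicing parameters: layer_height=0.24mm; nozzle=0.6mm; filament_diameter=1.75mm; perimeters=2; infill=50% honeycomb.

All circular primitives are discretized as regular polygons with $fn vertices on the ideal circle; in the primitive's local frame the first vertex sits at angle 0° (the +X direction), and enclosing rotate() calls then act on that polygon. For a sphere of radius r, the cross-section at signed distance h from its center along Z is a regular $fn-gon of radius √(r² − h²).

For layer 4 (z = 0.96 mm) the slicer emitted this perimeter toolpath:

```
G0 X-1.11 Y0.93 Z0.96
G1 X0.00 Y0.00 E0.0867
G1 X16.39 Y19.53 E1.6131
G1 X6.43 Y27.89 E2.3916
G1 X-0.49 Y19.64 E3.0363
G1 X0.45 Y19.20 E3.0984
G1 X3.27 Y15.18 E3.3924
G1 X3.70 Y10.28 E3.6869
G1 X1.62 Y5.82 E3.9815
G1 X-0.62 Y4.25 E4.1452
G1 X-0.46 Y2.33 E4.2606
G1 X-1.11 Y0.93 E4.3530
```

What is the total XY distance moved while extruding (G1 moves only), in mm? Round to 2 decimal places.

Sum the Euclidean lengths of each G1 segment: total = 72.71 mm.

72.71 mm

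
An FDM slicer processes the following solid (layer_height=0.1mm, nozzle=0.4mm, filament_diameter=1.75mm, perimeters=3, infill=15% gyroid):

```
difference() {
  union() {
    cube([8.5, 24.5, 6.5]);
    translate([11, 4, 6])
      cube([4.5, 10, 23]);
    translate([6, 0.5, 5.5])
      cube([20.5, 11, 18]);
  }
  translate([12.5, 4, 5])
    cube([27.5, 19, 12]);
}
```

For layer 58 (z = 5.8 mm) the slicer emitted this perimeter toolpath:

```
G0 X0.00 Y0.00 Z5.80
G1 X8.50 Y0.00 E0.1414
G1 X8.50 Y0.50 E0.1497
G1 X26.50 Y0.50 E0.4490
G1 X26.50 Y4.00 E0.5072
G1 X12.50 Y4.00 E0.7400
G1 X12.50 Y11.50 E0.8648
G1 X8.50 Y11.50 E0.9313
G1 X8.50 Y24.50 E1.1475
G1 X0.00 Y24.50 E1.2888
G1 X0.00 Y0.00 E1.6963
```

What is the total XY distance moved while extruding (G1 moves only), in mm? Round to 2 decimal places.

Sum the Euclidean lengths of each G1 segment: total = 102.00 mm.

102.00 mm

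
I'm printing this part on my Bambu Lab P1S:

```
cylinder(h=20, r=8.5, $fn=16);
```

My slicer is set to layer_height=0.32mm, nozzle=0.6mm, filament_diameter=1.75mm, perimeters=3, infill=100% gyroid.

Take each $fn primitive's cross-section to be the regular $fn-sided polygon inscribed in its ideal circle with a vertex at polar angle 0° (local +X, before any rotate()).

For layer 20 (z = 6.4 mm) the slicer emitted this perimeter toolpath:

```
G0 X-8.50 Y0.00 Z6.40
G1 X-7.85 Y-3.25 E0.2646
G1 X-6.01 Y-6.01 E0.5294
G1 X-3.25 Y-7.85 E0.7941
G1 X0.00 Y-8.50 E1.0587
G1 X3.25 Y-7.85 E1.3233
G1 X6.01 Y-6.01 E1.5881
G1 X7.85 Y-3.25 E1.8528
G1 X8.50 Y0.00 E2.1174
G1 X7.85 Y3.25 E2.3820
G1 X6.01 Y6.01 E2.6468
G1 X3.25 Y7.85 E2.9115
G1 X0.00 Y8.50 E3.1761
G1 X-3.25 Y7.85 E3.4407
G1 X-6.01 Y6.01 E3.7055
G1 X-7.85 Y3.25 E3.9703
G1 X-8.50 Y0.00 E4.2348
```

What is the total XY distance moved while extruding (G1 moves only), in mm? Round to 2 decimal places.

Sum the Euclidean lengths of each G1 segment: total = 53.05 mm.

53.05 mm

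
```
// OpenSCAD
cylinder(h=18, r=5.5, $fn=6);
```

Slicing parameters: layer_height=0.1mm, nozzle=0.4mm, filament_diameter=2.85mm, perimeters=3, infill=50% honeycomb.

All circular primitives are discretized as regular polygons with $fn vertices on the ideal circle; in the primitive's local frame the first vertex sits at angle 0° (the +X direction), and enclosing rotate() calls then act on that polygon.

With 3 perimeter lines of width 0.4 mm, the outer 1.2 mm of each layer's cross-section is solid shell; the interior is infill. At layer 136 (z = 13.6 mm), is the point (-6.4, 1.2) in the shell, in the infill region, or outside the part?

At z = 13.6 mm: the r=5.5 cylinder gives a regular 6-gon of circumradius 5.5 (constant along its height). Overall, the cross-section is a single solid region. The nearest boundary edge runs (-2.75, 4.76)→(-5.50, 0.00); distance from the point to it = 1.38 mm. The point is not inside any of the regions above, so it lies outside the cross-section (1.38 mm from the nearest boundary).

outside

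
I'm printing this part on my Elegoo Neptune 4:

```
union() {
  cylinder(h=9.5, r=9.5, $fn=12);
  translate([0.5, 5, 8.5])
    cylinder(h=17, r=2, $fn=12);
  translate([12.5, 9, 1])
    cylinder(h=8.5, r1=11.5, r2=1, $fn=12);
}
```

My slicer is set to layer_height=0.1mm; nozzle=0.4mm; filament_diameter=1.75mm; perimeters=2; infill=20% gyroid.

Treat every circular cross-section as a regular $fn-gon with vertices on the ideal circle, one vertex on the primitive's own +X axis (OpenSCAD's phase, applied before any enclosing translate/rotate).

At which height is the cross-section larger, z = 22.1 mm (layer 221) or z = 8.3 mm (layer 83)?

layer 83 (z = 8.3 mm)

Layer 221 (z = 22.1): the cylinder does not reach this height (z outside [0, 9.5]); the cylinder at (0.5, 5): section is a regular 12-gon, circumradius r=2 (area = (12/2)·2.000²·sin(360°/12) = 12.00 mm²); the cone at (12.5, 9) does not reach this height (z outside [1, 9.5]); Combining (union): only the r=2 cylinder at (0.5, 5) is present, so the union is just that shape — area = 12.00 mm². So its area = 12.00 mm². Layer 83 (z = 8.3): the r=9.5 cylinder contributes a regular 12-gon of circumradius 9.5 (area = (12/2)·9.500²·sin(360°/12) = 270.75 mm²); the cylinder at (0.5, 5) is absent (z outside [8.5, 25.5]); the cone at (12.5, 9): at t=0.859 of its height the radius interpolates to r₁+(r₂−r₁)t = 2.482, giving a regular 12-gon of that circumradius (area = (12/2)·2.482²·sin(360°/12) = 18.49 mm²); Combining (union): the 2 present regions are separate (no shared area or edge), so areas and boundary lengths simply add and each stays a separate island — area = 289.24 mm². So its area = 289.24 mm². Layer 83 is larger (289.24 vs 12.00 mm²).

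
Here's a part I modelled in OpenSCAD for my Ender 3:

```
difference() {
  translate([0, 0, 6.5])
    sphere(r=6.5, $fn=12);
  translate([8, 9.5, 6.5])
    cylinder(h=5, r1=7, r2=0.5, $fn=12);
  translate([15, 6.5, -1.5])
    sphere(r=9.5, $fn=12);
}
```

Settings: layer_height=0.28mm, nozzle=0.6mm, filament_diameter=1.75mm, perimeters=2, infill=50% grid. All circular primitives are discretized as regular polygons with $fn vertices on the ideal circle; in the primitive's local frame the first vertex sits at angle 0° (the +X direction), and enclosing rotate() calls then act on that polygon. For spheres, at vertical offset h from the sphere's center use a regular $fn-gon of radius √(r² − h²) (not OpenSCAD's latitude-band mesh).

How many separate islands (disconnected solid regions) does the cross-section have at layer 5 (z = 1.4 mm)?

At z = 1.4 mm: the sphere: section is a regular 12-gon, circumradius = √(r²−h²) = √(6.5²−5.1²) = 4.030; the cone at (8, 9.5) is absent (z outside [6.5, 11.5]); the r=9.5 sphere at (15, 6.5) contributes a regular 12-gon of circumradius √(9.5²−2.9²) = 9.047; Subtracting the remaining from the first: starting from the r=6.5 sphere, the r=9.5 sphere at (15, 6.5) misses the remaining region (no effect) — 1 connected region. Overall, the cross-section is a single solid region. Island count = 1.

1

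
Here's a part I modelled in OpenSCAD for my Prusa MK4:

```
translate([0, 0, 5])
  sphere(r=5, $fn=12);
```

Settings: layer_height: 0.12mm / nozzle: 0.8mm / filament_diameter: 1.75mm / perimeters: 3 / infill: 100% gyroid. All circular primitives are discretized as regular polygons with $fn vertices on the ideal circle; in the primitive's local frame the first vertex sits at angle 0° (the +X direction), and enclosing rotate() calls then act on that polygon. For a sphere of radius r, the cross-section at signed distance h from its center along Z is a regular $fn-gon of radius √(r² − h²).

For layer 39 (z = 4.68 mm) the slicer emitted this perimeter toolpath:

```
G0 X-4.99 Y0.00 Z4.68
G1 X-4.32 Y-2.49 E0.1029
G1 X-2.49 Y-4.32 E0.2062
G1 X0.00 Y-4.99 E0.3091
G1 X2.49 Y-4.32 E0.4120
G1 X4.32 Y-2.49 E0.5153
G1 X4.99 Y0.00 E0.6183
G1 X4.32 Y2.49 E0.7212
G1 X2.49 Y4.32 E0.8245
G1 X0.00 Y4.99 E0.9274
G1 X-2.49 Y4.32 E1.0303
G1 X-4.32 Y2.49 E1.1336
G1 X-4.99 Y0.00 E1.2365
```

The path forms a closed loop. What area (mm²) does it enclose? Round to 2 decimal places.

74.63 mm²

Apply the shoelace formula to the sequence of (X, Y) vertices; enclosed area = 74.63 mm².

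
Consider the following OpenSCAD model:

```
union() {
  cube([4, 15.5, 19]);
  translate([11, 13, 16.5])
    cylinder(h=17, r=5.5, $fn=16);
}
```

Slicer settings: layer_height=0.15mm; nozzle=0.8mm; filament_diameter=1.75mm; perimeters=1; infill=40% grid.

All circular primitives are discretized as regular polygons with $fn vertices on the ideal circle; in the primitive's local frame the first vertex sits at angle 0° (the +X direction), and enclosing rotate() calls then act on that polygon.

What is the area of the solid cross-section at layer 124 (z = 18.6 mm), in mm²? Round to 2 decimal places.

At z = 18.6 mm: the 4×15.5 cube contributes its full rectangle (area 62.00 mm²); the r=5.5 cylinder at (11, 13) gives a regular 16-gon of circumradius 5.5 (constant along its height) (area = (16/2)·5.500²·sin(360°/16) = 92.61 mm²); Combining (union): the 2 present regions are separate (no shared area or edge), so areas and boundary lengths simply add and each stays a separate island — area = 154.61 mm². Overall, the cross-section has 2 separate islands. Net area = 154.61 mm².

154.61 mm²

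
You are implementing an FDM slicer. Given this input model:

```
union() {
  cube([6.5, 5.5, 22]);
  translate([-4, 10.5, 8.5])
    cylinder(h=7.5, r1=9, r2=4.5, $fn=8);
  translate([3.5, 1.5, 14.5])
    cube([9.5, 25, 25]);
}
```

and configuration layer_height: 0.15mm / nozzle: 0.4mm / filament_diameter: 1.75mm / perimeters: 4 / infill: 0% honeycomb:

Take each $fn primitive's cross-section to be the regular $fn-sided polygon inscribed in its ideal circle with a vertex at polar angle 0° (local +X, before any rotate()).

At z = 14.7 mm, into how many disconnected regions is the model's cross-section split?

At z = 14.7 mm: the cube (footprint 6.5×5.5) is included at this height; the cone at (-4, 10.5) (r1=9→r2=4.5) has section circumradius 5.280 here — a regular 8-gon; the cube at (3.5, 1.5) (footprint 9.5×25) is included at this height; Taking the union: the regions partially overlap (shared area 12.00 mm²), so overlapping operands fuse into one piece — 2 connected regions. The result has 2 disconnected regions.

2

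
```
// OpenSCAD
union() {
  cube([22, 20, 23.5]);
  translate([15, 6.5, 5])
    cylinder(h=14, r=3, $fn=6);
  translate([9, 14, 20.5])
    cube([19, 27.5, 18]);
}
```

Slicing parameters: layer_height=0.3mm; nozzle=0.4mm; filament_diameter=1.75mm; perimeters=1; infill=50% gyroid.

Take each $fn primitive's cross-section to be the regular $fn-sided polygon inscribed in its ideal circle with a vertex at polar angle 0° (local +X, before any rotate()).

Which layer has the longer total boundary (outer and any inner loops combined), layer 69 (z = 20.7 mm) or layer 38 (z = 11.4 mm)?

layer 69 (z = 20.7 mm)

Layer 69 (z = 20.7): the cube is present — its section is the full 22×20 rectangle (perimeter 84.00 mm); the cylinder at (15, 6.5) is absent (z outside [5, 19]); the cube at (9, 14) (footprint 19×27.5) is included at this height (perimeter 93.00 mm); Taking the union: the regions partially overlap (shared area 78.00 mm²), so the edge portions inside another operand are dropped and the merged outline is re-measured after clipping — boundary = 139.00 mm. So its perimeter = 139.00 mm. Layer 38 (z = 11.4): the cube (footprint 22×20) is included at this height (perimeter 84.00 mm); the cylinder at (15, 6.5): section is a regular 6-gon, circumradius r=3 (perimeter = 2·6·3.000·sin(180°/6) = 18.00 mm); the cube at (9, 14) does not reach this height (z outside [20.5, 38.5]); Taking the union: the r=3 cylinder at (15, 6.5) lies entirely inside the 22×20 cube, so the union is just the 22×20 cube — boundary = 84.00 mm. So its perimeter = 84.00 mm. Layer 69 is larger (139.00 vs 84.00 mm).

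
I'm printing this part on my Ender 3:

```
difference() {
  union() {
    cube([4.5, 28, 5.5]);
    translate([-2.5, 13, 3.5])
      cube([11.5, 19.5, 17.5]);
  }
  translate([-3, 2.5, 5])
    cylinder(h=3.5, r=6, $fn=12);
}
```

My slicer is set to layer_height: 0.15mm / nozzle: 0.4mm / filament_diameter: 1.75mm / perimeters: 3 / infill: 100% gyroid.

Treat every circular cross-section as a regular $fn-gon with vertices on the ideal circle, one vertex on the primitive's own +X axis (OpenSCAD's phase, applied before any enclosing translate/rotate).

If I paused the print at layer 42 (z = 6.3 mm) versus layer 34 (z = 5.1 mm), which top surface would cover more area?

Layer 42 (z = 6.3): the cube does not reach this height (z outside [0, 5.5]); the 11.5×19.5 cube at (-2.5, 13) contributes its full rectangle (area 224.25 mm²); Taking the union: only the 11.5×19.5 cube at (-2.5, 13) is present, so the union is just that shape — area = 224.25 mm²; the cylinder at (-3, 2.5): section is a regular 12-gon, circumradius r=6 (area = (12/2)·6.000²·sin(360°/12) = 108.00 mm²); Taking the first minus the rest: starting from the result so far (224.25 mm²), the r=6 cylinder at (-3, 2.5) misses the remaining region (no effect) — area = 224.25 mm². So its area = 224.25 mm². Layer 34 (z = 5.1): the 4.5×28 cube contributes its full rectangle (area 126.00 mm²); the cube at (-2.5, 13) is present — its section is the full 11.5×19.5 rectangle (area 224.25 mm²); Taking the union: the regions partially overlap — summed areas 350.25 mm² minus the doubly-counted overlap 67.50 mm² gives 282.75 mm² — area = 282.75 mm²; the r=6 cylinder at (-3, 2.5) contributes a regular 12-gon of circumradius 6 (area = (12/2)·6.000²·sin(360°/12) = 108.00 mm²); Subtracting the remaining from the first: starting from the result so far (282.75 mm²), the r=6 cylinder at (-3, 2.5) partially overlaps it — only the 16.87 mm² overlap (of its 108.00 mm²) is removed, clipping the outline — area = 265.88 mm². So its area = 265.88 mm². Layer 34 is larger (265.88 vs 224.25 mm²).

layer 34 (z = 5.1 mm)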